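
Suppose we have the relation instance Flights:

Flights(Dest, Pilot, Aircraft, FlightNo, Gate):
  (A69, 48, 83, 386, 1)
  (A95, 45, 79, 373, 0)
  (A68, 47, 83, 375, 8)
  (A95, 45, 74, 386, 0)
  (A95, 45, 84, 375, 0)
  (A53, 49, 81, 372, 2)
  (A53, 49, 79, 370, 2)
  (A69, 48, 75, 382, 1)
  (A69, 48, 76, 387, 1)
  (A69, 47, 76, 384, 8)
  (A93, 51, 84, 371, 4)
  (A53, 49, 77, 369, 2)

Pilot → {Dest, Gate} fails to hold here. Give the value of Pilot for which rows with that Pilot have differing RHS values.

Pilot=48: 3 rows → {Dest,Gate} = (A69, 1), (A69, 1), (A69, 1) ✓
Pilot=45: 3 rows → {Dest,Gate} = (A95, 0), (A95, 0), (A95, 0) ✓
Pilot=47: 2 rows → {Dest,Gate} takes values {(A68, 8), (A69, 8)} — violation
Pilot=49: 3 rows → {Dest,Gate} = (A53, 2), (A53, 2), (A53, 2) ✓
Pilot=51: 1 row → {Dest,Gate} = (A93, 4) ✓
The only Pilot value with inconsistent RHS is Pilot=47.

47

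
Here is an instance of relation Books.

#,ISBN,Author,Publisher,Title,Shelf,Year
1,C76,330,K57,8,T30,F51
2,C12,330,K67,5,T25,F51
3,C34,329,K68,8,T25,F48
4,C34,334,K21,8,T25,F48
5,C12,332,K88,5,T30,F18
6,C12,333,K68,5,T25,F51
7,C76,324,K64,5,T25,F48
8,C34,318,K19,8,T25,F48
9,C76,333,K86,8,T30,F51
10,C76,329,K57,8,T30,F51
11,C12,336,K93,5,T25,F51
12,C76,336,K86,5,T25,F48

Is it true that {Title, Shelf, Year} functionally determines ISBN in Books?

(Title=8, Shelf=T30, Year=F51): rows 1, 9, 10 → ISBN = C76, C76, C76 ✓
(Title=5, Shelf=T25, Year=F51): rows 2, 6, 11 → ISBN = C12, C12, C12 ✓
(Title=8, Shelf=T25, Year=F48): rows 3, 4, 8 → ISBN = C34, C34, C34 ✓
(Title=5, Shelf=T30, Year=F18): row 5 → ISBN = C12 ✓
(Title=5, Shelf=T25, Year=F48): rows 7, 12 → ISBN = C76, C76 ✓
Every {Title, Shelf, Year} value is associated with a single ISBN value, so {Title, Shelf, Year} → ISBN holds.

Yes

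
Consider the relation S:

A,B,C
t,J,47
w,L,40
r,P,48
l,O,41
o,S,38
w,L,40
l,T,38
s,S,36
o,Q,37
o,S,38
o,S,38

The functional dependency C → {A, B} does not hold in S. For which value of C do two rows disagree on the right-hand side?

C=47: 1 row → {A,B} = (t, J) ✓
C=40: 2 rows → {A,B} = (w, L), (w, L) ✓
C=48: 1 row → {A,B} = (r, P) ✓
C=41: 1 row → {A,B} = (l, O) ✓
C=38: 4 rows → {A,B} takes values {(o, S), (l, T)} — violation
C=36: 1 row → {A,B} = (s, S) ✓
C=37: 1 row → {A,B} = (o, Q) ✓
The only C value with inconsistent RHS is C=38.

38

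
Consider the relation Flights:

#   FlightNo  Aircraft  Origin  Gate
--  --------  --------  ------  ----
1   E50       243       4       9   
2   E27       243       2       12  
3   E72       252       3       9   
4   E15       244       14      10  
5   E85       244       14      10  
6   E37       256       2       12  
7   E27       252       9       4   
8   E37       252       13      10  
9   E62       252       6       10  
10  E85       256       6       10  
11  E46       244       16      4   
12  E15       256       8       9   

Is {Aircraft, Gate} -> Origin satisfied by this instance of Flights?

(Aircraft=243, Gate=9): row 1 → Origin = 4 ✓
(Aircraft=243, Gate=12): row 2 → Origin = 2 ✓
(Aircraft=252, Gate=9): row 3 → Origin = 3 ✓
(Aircraft=244, Gate=10): rows 4, 5 → Origin = 14, 14 ✓
(Aircraft=256, Gate=12): row 6 → Origin = 2 ✓
(Aircraft=252, Gate=4): row 7 → Origin = 9 ✓
(Aircraft=252, Gate=10): rows 8, 9 → Origin takes values {13, 6} — violation
(Aircraft=256, Gate=10): row 10 → Origin = 6 ✓
(Aircraft=244, Gate=4): row 11 → Origin = 16 ✓
(Aircraft=256, Gate=9): row 12 → Origin = 8 ✓
Two rows agree on {Aircraft, Gate} but differ on Origin, so {Aircraft, Gate} -> Origin does not hold.

No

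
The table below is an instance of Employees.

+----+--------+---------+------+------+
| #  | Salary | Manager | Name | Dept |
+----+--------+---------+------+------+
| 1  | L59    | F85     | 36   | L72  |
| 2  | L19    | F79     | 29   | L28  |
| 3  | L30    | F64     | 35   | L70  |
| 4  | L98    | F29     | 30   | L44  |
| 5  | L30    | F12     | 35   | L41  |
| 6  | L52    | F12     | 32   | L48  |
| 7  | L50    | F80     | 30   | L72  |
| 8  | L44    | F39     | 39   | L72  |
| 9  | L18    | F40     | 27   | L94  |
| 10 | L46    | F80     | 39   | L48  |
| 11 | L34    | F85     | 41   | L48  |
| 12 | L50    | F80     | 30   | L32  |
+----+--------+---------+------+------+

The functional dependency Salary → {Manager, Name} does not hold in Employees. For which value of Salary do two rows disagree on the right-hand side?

L30

Salary=L59: row 1 → {Manager,Name} = (F85, 36) ✓
Salary=L19: row 2 → {Manager,Name} = (F79, 29) ✓
Salary=L30: rows 3, 5 → {Manager,Name} takes values {(F64, 35), (F12, 35)} — violation
Salary=L98: row 4 → {Manager,Name} = (F29, 30) ✓
Salary=L52: row 6 → {Manager,Name} = (F12, 32) ✓
Salary=L50: rows 7, 12 → {Manager,Name} = (F80, 30), (F80, 30) ✓
Salary=L44: row 8 → {Manager,Name} = (F39, 39) ✓
Salary=L18: row 9 → {Manager,Name} = (F40, 27) ✓
Salary=L46: row 10 → {Manager,Name} = (F80, 39) ✓
Salary=L34: row 11 → {Manager,Name} = (F85, 41) ✓
The only Salary value with inconsistent RHS is Salary=L30.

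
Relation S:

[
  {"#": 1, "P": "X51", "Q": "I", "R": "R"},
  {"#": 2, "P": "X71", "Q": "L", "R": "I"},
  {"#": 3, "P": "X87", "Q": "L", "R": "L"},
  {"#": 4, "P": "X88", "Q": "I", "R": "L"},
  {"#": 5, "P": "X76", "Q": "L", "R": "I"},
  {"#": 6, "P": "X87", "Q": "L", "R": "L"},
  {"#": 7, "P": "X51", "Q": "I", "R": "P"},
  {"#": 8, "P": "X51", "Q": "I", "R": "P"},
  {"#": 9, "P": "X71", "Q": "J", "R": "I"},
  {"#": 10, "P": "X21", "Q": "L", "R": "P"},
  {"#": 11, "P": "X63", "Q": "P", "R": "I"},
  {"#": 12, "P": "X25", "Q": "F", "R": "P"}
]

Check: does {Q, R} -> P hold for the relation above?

(Q=I, R=R): row 1 → P = X51 ✓
(Q=L, R=I): rows 2, 5 → P takes values {X71, X76} — violation
(Q=L, R=L): rows 3, 6 → P = X87, X87 ✓
(Q=I, R=L): row 4 → P = X88 ✓
(Q=I, R=P): rows 7, 8 → P = X51, X51 ✓
(Q=J, R=I): row 9 → P = X71 ✓
(Q=L, R=P): row 10 → P = X21 ✓
(Q=P, R=I): row 11 → P = X63 ✓
(Q=F, R=P): row 12 → P = X25 ✓
Two rows agree on {Q, R} but differ on P, so {Q, R} -> P does not hold.

No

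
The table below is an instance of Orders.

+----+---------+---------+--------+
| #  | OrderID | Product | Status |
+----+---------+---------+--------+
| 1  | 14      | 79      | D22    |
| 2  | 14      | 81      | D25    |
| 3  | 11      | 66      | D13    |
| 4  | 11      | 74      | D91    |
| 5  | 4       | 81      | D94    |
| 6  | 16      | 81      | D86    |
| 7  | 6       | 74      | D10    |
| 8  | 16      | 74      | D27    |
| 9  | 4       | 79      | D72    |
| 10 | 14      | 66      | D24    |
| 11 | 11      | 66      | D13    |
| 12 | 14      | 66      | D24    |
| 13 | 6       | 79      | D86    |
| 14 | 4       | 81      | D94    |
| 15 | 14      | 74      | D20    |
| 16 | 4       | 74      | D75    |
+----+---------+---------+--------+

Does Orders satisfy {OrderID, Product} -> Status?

Yes

(OrderID=14, Product=79): row 1 → Status = D22 ✓
(OrderID=14, Product=81): row 2 → Status = D25 ✓
(OrderID=11, Product=66): rows 3, 11 → Status = D13, D13 ✓
(OrderID=11, Product=74): row 4 → Status = D91 ✓
(OrderID=4, Product=81): rows 5, 14 → Status = D94, D94 ✓
(OrderID=16, Product=81): row 6 → Status = D86 ✓
(OrderID=6, Product=74): row 7 → Status = D10 ✓
(OrderID=16, Product=74): row 8 → Status = D27 ✓
(OrderID=4, Product=79): row 9 → Status = D72 ✓
(OrderID=14, Product=66): rows 10, 12 → Status = D24, D24 ✓
(OrderID=6, Product=79): row 13 → Status = D86 ✓
(OrderID=14, Product=74): row 15 → Status = D20 ✓
(OrderID=4, Product=74): row 16 → Status = D75 ✓
Every {OrderID, Product} value is associated with a single Status value, so {OrderID, Product} -> Status holds.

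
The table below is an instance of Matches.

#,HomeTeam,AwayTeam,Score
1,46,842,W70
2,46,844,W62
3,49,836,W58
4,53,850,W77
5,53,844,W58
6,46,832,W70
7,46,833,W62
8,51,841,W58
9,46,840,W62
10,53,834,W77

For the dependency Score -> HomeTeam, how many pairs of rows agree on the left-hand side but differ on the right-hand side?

Score=W70: all 2 rows agree on HomeTeam — 0 pairs.
Score=W62: all 3 rows agree on HomeTeam — 0 pairs.
Score=W58: violating pairs (3,5), (3,8), (5,8) — 3 pairs.
Score=W77: all 2 rows agree on HomeTeam — 0 pairs.

3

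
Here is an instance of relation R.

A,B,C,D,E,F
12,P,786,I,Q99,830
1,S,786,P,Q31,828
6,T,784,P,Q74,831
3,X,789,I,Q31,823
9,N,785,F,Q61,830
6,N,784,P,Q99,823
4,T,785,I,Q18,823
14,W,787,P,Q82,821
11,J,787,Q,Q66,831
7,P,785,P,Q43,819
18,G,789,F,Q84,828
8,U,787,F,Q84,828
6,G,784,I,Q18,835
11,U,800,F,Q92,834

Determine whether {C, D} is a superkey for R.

Two distinct rows share (C=784, D=P), so {C, D} does not determine every attribute — not a superkey.

No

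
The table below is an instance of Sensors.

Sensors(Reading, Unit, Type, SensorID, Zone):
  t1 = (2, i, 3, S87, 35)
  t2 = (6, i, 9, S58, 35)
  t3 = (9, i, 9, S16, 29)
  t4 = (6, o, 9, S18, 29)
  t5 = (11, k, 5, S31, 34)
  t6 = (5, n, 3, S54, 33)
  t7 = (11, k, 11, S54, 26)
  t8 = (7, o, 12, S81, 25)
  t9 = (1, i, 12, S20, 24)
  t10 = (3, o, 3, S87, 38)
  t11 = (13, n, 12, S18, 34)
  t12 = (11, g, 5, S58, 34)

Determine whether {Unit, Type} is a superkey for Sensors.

Rows 2 and 3 have the same {Unit, Type} value (Unit=i, Type=9) but are distinct tuples, so {Unit, Type} does not determine every attribute — not a superkey.

No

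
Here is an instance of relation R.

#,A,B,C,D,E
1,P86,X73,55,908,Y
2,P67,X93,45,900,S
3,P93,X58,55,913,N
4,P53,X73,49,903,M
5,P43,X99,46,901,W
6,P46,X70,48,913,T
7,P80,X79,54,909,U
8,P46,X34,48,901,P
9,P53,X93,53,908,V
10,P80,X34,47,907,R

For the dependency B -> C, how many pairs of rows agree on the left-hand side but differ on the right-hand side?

3

B=X73: violating pairs (1,4) — 1 pair.
B=X93: violating pairs (2,9) — 1 pair.
B=X34: violating pairs (8,10) — 1 pair.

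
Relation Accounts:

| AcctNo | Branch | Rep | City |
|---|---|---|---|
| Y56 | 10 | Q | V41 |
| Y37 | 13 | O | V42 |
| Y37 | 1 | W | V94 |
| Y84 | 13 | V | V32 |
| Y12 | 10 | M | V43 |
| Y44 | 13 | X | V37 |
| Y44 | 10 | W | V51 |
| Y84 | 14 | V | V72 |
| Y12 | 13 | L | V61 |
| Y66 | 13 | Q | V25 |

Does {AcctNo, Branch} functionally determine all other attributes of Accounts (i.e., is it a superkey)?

Yes

All 10 rows have distinct {AcctNo, Branch} values, so {AcctNo, Branch} → (all attributes) holds and {AcctNo, Branch} is a superkey.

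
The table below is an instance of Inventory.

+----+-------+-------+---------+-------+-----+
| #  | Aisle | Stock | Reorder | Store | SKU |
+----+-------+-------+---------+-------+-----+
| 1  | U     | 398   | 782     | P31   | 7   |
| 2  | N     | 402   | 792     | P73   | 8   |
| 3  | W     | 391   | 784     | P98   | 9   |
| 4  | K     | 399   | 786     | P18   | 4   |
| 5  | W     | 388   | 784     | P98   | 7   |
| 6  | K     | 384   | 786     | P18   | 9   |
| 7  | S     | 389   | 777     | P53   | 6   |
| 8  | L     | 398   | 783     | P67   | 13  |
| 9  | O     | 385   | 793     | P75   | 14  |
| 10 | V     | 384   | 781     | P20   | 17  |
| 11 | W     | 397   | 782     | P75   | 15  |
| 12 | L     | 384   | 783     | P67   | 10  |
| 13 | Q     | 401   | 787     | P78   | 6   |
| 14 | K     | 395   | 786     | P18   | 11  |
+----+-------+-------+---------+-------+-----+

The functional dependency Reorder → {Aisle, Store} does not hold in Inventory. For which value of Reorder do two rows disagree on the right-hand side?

Reorder=782: rows 1, 11 → {Aisle,Store} takes values {(U, P31), (W, P75)} — violation
Reorder=792: row 2 → {Aisle,Store} = (N, P73) ✓
Reorder=784: rows 3, 5 → {Aisle,Store} = (W, P98), (W, P98) ✓
Reorder=786: rows 4, 6, 14 → {Aisle,Store} = (K, P18), (K, P18), (K, P18) ✓
Reorder=777: row 7 → {Aisle,Store} = (S, P53) ✓
Reorder=783: rows 8, 12 → {Aisle,Store} = (L, P67), (L, P67) ✓
Reorder=793: row 9 → {Aisle,Store} = (O, P75) ✓
Reorder=781: row 10 → {Aisle,Store} = (V, P20) ✓
Reorder=787: row 13 → {Aisle,Store} = (Q, P78) ✓
The only Reorder value with inconsistent RHS is Reorder=782.

782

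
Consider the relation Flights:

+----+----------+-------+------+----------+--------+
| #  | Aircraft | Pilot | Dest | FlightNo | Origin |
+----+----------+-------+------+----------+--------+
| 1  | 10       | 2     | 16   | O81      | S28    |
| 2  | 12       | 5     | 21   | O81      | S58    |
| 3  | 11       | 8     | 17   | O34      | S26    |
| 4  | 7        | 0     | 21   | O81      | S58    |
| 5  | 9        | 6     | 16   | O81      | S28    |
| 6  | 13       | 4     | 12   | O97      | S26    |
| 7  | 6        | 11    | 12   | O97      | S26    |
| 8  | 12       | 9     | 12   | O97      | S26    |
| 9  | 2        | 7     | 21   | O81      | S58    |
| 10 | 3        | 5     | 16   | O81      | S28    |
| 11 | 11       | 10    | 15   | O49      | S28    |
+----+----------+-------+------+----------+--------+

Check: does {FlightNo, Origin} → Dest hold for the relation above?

(FlightNo=O81, Origin=S28): rows 1, 5, 10 → Dest = 16, 16, 16 ✓
(FlightNo=O81, Origin=S58): rows 2, 4, 9 → Dest = 21, 21, 21 ✓
(FlightNo=O34, Origin=S26): row 3 → Dest = 17 ✓
(FlightNo=O97, Origin=S26): rows 6, 7, 8 → Dest = 12, 12, 12 ✓
(FlightNo=O49, Origin=S28): row 11 → Dest = 15 ✓
Every {FlightNo, Origin} value is associated with a single Dest value, so {FlightNo, Origin} → Dest holds.

Yes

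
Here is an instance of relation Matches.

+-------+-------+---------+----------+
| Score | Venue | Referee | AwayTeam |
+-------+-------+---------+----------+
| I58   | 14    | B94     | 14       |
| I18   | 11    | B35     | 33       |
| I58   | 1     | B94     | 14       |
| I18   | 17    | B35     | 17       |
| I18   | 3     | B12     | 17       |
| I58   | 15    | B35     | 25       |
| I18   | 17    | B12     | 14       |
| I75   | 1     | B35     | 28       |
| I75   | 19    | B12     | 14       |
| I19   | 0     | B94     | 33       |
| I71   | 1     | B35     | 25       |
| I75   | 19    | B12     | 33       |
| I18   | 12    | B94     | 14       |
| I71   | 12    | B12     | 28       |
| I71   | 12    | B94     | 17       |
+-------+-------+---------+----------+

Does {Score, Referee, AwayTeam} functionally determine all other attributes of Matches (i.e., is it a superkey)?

Two distinct rows share (Score=I58, Referee=B94, AwayTeam=14), so {Score, Referee, AwayTeam} does not determine every attribute — not a superkey.

No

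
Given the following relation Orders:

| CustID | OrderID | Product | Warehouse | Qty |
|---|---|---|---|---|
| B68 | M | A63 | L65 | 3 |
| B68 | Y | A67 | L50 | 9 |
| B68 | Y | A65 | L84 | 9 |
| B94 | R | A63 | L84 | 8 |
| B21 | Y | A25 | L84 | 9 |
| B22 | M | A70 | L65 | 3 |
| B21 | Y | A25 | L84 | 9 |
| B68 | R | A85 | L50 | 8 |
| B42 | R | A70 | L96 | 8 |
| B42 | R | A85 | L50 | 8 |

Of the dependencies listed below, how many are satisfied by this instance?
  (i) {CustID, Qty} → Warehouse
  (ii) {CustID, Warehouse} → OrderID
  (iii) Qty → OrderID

1

(i) {CustID, Qty} → Warehouse: (CustID=B68, Qty=9): 2 rows → Warehouse takes values {L50, L84} — violation; (CustID=B42, Qty=8): 2 rows → Warehouse takes values {L96, L50} — violation — fails.
(ii) {CustID, Warehouse} → OrderID: (CustID=B68, Warehouse=L50): 2 rows → OrderID takes values {Y, R} — violation — fails.
(iii) Qty → OrderID: every LHS value maps to a single RHS value — holds.
1 of the 3 dependencies holds.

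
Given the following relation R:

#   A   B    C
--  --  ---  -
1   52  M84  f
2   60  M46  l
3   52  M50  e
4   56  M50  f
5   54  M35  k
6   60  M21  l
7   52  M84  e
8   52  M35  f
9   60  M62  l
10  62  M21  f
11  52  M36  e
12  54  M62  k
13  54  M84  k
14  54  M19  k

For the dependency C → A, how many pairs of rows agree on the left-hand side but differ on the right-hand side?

C=f: violating pairs (1,4), (1,10), (4,8), (4,10), (8,10) — 5 pairs.
C=l: all 3 rows agree on A — 0 pairs.
C=e: all 3 rows agree on A — 0 pairs.
C=k: all 4 rows agree on A — 0 pairs.

5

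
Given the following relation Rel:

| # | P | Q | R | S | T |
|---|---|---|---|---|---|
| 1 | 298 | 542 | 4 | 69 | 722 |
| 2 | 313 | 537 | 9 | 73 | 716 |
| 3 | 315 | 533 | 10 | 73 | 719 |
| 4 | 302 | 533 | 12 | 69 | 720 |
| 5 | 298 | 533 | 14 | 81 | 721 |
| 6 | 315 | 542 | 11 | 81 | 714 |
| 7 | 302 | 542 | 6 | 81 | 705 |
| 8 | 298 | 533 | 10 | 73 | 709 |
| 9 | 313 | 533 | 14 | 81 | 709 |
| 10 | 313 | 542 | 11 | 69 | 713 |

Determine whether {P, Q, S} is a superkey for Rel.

Yes

All 10 rows have distinct {P, Q, S} values, so {P, Q, S} → (all attributes) holds and {P, Q, S} is a superkey.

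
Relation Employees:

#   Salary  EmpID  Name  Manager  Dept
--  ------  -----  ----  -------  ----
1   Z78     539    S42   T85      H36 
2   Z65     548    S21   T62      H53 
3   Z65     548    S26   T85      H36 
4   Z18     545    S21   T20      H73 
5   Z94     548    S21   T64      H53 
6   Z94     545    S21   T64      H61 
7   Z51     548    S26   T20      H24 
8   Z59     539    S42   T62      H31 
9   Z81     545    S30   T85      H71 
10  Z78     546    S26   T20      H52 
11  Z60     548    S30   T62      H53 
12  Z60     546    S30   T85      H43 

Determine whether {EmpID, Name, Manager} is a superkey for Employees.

Yes

All 12 rows have distinct {EmpID, Name, Manager} values, so {EmpID, Name, Manager} → (all attributes) holds and {EmpID, Name, Manager} is a superkey.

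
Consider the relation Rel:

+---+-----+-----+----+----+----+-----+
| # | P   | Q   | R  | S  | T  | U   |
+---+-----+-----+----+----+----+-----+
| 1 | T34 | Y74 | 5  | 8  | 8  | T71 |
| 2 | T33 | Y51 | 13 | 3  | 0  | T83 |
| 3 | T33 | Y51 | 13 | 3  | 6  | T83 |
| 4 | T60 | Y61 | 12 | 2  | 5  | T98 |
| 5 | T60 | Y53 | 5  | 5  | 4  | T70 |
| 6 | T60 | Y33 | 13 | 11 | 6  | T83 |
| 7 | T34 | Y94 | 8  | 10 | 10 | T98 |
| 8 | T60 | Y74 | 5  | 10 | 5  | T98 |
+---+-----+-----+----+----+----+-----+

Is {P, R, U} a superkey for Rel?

Rows 2 and 3 have the same {P, R, U} value (P=T33, R=13, U=T83) but are distinct tuples, so {P, R, U} does not determine every attribute — not a superkey.

No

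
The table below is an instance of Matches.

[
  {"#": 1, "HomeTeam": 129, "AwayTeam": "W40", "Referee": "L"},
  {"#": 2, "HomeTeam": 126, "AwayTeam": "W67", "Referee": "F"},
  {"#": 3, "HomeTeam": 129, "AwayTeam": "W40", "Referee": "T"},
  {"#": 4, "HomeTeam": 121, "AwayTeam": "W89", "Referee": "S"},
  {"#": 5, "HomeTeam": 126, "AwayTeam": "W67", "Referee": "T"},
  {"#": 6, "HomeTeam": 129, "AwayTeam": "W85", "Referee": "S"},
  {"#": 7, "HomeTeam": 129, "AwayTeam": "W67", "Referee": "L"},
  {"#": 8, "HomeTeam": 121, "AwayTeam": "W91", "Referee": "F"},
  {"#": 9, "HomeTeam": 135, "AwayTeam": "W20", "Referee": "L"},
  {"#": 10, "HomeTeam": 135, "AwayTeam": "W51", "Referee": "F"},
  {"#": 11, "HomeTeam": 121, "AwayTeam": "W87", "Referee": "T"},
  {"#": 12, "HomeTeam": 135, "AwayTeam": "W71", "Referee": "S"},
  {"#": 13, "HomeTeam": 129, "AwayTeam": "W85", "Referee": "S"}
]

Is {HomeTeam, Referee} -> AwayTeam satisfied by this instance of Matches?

No

(HomeTeam=129, Referee=L): rows 1, 7 → AwayTeam takes values {W40, W67} — violation
(HomeTeam=126, Referee=F): row 2 → AwayTeam = W67 ✓
(HomeTeam=129, Referee=T): row 3 → AwayTeam = W40 ✓
(HomeTeam=121, Referee=S): row 4 → AwayTeam = W89 ✓
(HomeTeam=126, Referee=T): row 5 → AwayTeam = W67 ✓
(HomeTeam=129, Referee=S): rows 6, 13 → AwayTeam = W85, W85 ✓
(HomeTeam=121, Referee=F): row 8 → AwayTeam = W91 ✓
(HomeTeam=135, Referee=L): row 9 → AwayTeam = W20 ✓
(HomeTeam=135, Referee=F): row 10 → AwayTeam = W51 ✓
(HomeTeam=121, Referee=T): row 11 → AwayTeam = W87 ✓
(HomeTeam=135, Referee=S): row 12 → AwayTeam = W71 ✓
Two rows agree on {HomeTeam, Referee} but differ on AwayTeam, so {HomeTeam, Referee} -> AwayTeam does not hold.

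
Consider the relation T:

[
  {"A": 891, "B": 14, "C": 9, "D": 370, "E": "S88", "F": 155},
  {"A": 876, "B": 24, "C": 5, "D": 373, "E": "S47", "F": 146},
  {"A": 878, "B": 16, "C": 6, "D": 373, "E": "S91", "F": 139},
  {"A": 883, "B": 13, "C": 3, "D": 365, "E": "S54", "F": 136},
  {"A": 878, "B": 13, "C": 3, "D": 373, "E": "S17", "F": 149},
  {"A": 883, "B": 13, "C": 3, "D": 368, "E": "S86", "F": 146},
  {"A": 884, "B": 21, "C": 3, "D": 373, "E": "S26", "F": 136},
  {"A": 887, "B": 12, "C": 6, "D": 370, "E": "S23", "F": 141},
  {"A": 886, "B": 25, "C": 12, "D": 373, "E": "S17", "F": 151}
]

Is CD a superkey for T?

Two distinct rows share (C=3, D=373), so CD does not determine every attribute — not a superkey.

No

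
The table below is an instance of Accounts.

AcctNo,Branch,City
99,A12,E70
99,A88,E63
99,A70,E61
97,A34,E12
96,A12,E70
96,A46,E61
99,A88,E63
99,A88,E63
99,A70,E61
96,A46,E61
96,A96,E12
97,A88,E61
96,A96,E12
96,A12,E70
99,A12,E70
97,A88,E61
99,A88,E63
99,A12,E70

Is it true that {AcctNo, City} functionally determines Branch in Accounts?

Yes

(AcctNo=99, City=E70): 3 rows → Branch = A12, A12, A12 ✓
(AcctNo=99, City=E63): 4 rows → Branch = A88, A88, A88, A88 ✓
(AcctNo=99, City=E61): 2 rows → Branch = A70, A70 ✓
(AcctNo=97, City=E12): 1 row → Branch = A34 ✓
(AcctNo=96, City=E70): 2 rows → Branch = A12, A12 ✓
(AcctNo=96, City=E61): 2 rows → Branch = A46, A46 ✓
(AcctNo=96, City=E12): 2 rows → Branch = A96, A96 ✓
(AcctNo=97, City=E61): 2 rows → Branch = A88, A88 ✓
Every {AcctNo, City} value is associated with a single Branch value, so {AcctNo, City} -> Branch holds.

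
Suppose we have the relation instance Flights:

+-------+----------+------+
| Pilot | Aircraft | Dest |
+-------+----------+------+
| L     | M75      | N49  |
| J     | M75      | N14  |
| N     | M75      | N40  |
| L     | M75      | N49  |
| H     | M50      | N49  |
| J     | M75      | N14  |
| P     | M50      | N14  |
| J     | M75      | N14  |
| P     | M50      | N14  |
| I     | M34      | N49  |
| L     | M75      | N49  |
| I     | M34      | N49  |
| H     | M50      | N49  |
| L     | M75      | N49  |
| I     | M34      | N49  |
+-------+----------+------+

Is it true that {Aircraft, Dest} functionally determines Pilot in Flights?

Yes

(Aircraft=M75, Dest=N49): 4 rows → Pilot = L, L, L, L ✓
(Aircraft=M75, Dest=N14): 3 rows → Pilot = J, J, J ✓
(Aircraft=M75, Dest=N40): 1 row → Pilot = N ✓
(Aircraft=M50, Dest=N49): 2 rows → Pilot = H, H ✓
(Aircraft=M50, Dest=N14): 2 rows → Pilot = P, P ✓
(Aircraft=M34, Dest=N49): 3 rows → Pilot = I, I, I ✓
Every {Aircraft, Dest} value is associated with a single Pilot value, so {Aircraft, Dest} -> Pilot holds.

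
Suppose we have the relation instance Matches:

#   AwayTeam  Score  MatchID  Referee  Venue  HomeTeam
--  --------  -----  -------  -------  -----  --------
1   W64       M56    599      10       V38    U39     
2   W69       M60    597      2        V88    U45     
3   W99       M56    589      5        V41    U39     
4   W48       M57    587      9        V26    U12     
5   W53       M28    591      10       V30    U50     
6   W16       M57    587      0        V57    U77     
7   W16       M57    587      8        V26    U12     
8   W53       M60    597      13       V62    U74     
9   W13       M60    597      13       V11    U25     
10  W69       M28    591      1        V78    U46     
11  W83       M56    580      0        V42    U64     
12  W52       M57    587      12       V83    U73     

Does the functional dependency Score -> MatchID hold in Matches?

Score=M56: rows 1, 3, 11 → MatchID takes values {599, 589, 580} — violation
Score=M60: rows 2, 8, 9 → MatchID = 597, 597, 597 ✓
Score=M57: rows 4, 6, 7, 12 → MatchID = 587, 587, 587, 587 ✓
Score=M28: rows 5, 10 → MatchID = 591, 591 ✓
Two rows agree on Score but differ on MatchID, so Score -> MatchID does not hold.

No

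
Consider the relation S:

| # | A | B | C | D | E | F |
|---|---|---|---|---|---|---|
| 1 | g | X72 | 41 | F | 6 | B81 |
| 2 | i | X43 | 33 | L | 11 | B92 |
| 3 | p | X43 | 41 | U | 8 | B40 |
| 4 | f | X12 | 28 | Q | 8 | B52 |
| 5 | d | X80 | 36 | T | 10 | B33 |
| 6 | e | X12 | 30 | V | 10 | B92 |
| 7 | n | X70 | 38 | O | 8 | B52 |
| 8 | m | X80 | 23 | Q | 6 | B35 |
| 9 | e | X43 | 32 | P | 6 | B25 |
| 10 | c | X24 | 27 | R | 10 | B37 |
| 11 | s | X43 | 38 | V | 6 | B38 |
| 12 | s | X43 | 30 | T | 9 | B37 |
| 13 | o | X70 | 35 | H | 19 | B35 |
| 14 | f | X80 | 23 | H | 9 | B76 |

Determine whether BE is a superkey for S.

Rows 9 and 11 have the same BE value (B=X43, E=6) but are distinct tuples, so BE does not determine every attribute — not a superkey.

No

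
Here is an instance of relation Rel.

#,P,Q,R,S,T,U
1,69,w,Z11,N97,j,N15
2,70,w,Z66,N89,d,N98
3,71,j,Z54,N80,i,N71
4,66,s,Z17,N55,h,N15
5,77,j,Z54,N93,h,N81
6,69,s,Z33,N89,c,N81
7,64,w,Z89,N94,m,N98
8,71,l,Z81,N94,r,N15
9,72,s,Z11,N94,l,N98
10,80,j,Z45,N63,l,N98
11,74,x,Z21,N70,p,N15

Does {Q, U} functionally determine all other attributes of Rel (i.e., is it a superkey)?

No

Rows 2 and 7 have the same {Q, U} value (Q=w, U=N98) but are distinct tuples, so {Q, U} does not determine every attribute — not a superkey.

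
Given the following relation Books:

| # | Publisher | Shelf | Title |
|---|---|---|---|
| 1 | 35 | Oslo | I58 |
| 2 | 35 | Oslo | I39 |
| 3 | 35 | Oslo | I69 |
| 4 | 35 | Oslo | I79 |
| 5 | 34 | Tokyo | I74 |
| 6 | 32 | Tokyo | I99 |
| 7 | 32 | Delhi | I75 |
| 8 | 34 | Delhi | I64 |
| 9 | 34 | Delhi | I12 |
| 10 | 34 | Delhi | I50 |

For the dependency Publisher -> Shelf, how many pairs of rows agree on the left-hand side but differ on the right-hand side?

4

Publisher=35: all 4 rows agree on Shelf — 0 pairs.
Publisher=34: violating pairs (5,8), (5,9), (5,10) — 3 pairs.
Publisher=32: violating pairs (6,7) — 1 pair.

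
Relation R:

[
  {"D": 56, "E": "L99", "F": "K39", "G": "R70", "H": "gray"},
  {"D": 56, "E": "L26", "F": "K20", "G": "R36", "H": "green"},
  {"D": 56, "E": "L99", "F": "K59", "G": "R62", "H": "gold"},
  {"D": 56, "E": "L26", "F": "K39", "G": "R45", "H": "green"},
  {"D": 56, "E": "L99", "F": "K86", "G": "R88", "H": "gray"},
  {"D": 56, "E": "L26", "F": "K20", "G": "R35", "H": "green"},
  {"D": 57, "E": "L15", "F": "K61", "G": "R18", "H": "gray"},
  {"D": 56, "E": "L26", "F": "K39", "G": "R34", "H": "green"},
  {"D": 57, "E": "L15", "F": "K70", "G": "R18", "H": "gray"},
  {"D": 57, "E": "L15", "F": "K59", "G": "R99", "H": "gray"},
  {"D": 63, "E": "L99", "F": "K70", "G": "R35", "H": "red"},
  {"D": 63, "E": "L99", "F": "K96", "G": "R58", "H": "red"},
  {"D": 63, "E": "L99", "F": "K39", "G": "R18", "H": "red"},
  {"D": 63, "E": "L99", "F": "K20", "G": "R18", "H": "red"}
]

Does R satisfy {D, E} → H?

(D=56, E=L99): 3 rows → H takes values {gray, gold} — violation
(D=56, E=L26): 4 rows → H = green, green, green, green ✓
(D=57, E=L15): 3 rows → H = gray, gray, gray ✓
(D=63, E=L99): 4 rows → H = red, red, red, red ✓
Two rows agree on {D, E} but differ on H, so {D, E} → H does not hold.

No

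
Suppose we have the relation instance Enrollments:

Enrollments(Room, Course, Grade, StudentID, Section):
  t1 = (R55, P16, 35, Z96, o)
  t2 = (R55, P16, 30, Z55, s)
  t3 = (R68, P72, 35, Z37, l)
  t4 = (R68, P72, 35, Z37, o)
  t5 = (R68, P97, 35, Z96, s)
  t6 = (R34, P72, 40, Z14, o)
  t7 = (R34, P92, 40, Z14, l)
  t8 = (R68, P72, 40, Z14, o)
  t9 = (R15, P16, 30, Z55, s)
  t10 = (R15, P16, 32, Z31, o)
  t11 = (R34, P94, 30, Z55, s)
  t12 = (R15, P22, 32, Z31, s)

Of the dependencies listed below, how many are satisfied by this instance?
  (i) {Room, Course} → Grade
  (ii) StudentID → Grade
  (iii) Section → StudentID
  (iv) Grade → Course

(i) {Room, Course} → Grade: (Room=R55, Course=P16): rows 1, 2 → Grade takes values {35, 30} — violation; (Room=R68, Course=P72): rows 3, 4, 8 → Grade takes values {35, 40} — violation; (Room=R15, Course=P16): rows 9, 10 → Grade takes values {30, 32} — violation — fails.
(ii) StudentID → Grade: every LHS value maps to a single RHS value — holds.
(iii) Section → StudentID: Section=o: rows 1, 4, 6, 8, 10 → StudentID takes values {Z96, Z37, Z14, Z31} — violation; Section=s: rows 2, 5, 9, 11, 12 → StudentID takes values {Z55, Z96, Z31} — violation; Section=l: rows 3, 7 → StudentID takes values {Z37, Z14} — violation — fails.
(iv) Grade → Course: Grade=35: rows 1, 3, 4, 5 → Course takes values {P16, P72, P97} — violation; Grade=30: rows 2, 9, 11 → Course takes values {P16, P94} — violation; Grade=40: rows 6, 7, 8 → Course takes values {P72, P92} — violation; Grade=32: rows 10, 12 → Course takes values {P16, P22} — violation — fails.
1 of the 4 dependencies holds.

1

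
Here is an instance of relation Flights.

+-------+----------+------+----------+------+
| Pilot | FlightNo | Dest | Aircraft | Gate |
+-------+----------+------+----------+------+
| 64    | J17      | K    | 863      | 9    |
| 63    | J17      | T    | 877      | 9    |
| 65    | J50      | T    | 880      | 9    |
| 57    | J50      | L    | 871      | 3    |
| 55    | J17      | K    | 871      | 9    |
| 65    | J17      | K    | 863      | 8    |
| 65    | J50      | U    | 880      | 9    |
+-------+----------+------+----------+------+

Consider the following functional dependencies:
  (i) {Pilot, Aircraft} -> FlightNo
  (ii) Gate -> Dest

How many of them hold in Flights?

(i) {Pilot, Aircraft} -> FlightNo: every LHS value maps to a single RHS value — holds.
(ii) Gate -> Dest: Gate=9: 5 rows → Dest takes values {K, T, U} — violation — fails.
1 of the 2 dependencies holds.

1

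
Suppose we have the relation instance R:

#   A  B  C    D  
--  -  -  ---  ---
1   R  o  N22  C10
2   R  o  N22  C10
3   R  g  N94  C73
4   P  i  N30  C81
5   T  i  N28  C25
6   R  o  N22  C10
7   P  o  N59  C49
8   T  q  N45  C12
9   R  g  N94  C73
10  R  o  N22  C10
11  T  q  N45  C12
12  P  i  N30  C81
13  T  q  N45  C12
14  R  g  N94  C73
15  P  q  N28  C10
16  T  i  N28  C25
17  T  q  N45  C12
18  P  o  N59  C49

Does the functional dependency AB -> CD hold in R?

Yes

(A=R, B=o): rows 1, 2, 6, 10 → {C,D} = (N22, C10), (N22, C10), (N22, C10), (N22, C10) ✓
(A=R, B=g): rows 3, 9, 14 → {C,D} = (N94, C73), (N94, C73), (N94, C73) ✓
(A=P, B=i): rows 4, 12 → {C,D} = (N30, C81), (N30, C81) ✓
(A=T, B=i): rows 5, 16 → {C,D} = (N28, C25), (N28, C25) ✓
(A=P, B=o): rows 7, 18 → {C,D} = (N59, C49), (N59, C49) ✓
(A=T, B=q): rows 8, 11, 13, 17 → {C,D} = (N45, C12), (N45, C12), (N45, C12), (N45, C12) ✓
(A=P, B=q): row 15 → {C,D} = (N28, C10) ✓
Every AB value is associated with a single CD value, so AB -> CD holds.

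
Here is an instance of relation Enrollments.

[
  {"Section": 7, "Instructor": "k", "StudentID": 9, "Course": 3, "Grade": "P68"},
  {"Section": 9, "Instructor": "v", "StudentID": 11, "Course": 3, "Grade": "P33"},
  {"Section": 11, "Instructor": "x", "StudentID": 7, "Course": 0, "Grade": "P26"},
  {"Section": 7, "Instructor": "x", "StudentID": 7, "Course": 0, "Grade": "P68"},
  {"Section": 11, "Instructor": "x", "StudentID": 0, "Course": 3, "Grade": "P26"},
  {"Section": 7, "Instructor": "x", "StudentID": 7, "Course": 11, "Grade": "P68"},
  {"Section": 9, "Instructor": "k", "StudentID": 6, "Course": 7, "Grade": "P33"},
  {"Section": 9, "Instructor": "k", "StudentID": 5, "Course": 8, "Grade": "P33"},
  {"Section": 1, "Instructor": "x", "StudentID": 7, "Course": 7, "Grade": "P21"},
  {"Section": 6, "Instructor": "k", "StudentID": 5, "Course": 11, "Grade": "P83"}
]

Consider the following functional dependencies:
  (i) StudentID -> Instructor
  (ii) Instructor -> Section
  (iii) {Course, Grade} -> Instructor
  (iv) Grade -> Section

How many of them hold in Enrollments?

3

(i) StudentID -> Instructor: every LHS value maps to a single RHS value — holds.
(ii) Instructor -> Section: Instructor=k: 4 rows → Section takes values {7, 9, 6} — violation; Instructor=x: 5 rows → Section takes values {11, 7, 1} — violation — fails.
(iii) {Course, Grade} -> Instructor: every LHS value maps to a single RHS value — holds.
(iv) Grade -> Section: every LHS value maps to a single RHS value — holds.
3 of the 4 dependencies hold.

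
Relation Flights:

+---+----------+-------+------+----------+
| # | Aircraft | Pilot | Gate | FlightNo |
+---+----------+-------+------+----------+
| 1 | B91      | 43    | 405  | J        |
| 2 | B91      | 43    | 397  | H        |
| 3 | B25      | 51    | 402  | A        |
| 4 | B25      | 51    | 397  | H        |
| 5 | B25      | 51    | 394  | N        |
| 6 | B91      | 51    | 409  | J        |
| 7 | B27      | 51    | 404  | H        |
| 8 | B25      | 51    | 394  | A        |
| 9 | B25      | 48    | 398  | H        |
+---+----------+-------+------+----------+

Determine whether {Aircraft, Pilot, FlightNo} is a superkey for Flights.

No

Rows 3 and 8 have the same {Aircraft, Pilot, FlightNo} value (Aircraft=B25, Pilot=51, FlightNo=A) but are distinct tuples, so {Aircraft, Pilot, FlightNo} does not determine every attribute — not a superkey.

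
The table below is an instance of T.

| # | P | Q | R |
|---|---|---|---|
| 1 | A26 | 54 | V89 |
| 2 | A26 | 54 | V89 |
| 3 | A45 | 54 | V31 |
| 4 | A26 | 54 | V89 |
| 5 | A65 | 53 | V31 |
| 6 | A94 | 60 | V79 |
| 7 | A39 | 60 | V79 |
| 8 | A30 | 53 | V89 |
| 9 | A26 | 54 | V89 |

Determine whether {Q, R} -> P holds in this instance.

No

(Q=54, R=V89): rows 1, 2, 4, 9 → P = A26, A26, A26, A26 ✓
(Q=54, R=V31): row 3 → P = A45 ✓
(Q=53, R=V31): row 5 → P = A65 ✓
(Q=60, R=V79): rows 6, 7 → P takes values {A94, A39} — violation
(Q=53, R=V89): row 8 → P = A30 ✓
Two rows agree on {Q, R} but differ on P, so {Q, R} -> P does not hold.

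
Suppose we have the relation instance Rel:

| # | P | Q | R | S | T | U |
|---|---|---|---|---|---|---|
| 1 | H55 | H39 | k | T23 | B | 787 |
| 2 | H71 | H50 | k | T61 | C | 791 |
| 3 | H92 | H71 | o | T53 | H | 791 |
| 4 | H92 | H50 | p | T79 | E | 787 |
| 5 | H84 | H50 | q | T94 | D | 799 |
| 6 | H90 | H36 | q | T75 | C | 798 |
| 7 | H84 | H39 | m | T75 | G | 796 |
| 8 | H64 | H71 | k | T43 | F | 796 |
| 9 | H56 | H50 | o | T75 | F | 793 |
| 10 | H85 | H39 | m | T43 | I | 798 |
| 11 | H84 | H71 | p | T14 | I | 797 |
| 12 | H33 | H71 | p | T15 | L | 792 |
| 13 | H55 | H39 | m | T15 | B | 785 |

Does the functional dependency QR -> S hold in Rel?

No

(Q=H39, R=k): row 1 → S = T23 ✓
(Q=H50, R=k): row 2 → S = T61 ✓
(Q=H71, R=o): row 3 → S = T53 ✓
(Q=H50, R=p): row 4 → S = T79 ✓
(Q=H50, R=q): row 5 → S = T94 ✓
(Q=H36, R=q): row 6 → S = T75 ✓
(Q=H39, R=m): rows 7, 10, 13 → S takes values {T75, T43, T15} — violation
(Q=H71, R=k): row 8 → S = T43 ✓
(Q=H50, R=o): row 9 → S = T75 ✓
(Q=H71, R=p): rows 11, 12 → S takes values {T14, T15} — violation
Two rows agree on QR but differ on S, so QR -> S does not hold.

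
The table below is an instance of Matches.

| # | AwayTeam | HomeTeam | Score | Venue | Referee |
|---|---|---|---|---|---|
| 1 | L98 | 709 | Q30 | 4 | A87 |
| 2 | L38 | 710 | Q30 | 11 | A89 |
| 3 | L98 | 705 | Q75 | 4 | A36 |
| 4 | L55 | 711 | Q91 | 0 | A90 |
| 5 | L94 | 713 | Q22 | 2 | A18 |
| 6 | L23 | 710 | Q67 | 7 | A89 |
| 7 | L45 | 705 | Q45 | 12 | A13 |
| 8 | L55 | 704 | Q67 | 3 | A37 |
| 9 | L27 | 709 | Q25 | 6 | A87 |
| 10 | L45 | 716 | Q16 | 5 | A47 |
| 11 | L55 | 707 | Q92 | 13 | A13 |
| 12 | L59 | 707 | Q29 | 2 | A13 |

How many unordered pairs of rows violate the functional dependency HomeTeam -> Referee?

1

HomeTeam=709: all 2 rows agree on Referee — 0 pairs.
HomeTeam=710: all 2 rows agree on Referee — 0 pairs.
HomeTeam=705: violating pairs (3,7) — 1 pair.
HomeTeam=707: all 2 rows agree on Referee — 0 pairs.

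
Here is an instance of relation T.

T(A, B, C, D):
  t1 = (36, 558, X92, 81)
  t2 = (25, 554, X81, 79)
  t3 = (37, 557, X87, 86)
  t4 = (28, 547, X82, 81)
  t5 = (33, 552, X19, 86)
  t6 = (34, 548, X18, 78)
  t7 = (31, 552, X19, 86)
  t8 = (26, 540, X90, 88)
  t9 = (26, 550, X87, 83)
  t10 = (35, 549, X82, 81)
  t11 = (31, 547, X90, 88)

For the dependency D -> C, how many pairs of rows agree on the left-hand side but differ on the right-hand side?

4

D=81: violating pairs (1,4), (1,10) — 2 pairs.
D=86: violating pairs (3,5), (3,7) — 2 pairs.
D=88: all 2 rows agree on C — 0 pairs.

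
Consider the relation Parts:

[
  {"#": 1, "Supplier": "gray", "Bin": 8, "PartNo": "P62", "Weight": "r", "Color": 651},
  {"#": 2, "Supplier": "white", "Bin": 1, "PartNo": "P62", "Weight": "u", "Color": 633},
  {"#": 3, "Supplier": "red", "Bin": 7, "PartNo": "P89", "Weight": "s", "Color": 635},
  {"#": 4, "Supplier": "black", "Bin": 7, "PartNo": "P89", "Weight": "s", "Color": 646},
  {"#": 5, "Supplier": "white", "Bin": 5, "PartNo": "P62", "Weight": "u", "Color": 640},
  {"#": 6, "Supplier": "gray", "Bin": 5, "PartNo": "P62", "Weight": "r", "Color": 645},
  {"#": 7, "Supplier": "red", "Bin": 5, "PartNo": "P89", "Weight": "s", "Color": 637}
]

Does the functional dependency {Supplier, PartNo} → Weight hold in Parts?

Yes

(Supplier=gray, PartNo=P62): rows 1, 6 → Weight = r, r ✓
(Supplier=white, PartNo=P62): rows 2, 5 → Weight = u, u ✓
(Supplier=red, PartNo=P89): rows 3, 7 → Weight = s, s ✓
(Supplier=black, PartNo=P89): row 4 → Weight = s ✓
Every {Supplier, PartNo} value is associated with a single Weight value, so {Supplier, PartNo} → Weight holds.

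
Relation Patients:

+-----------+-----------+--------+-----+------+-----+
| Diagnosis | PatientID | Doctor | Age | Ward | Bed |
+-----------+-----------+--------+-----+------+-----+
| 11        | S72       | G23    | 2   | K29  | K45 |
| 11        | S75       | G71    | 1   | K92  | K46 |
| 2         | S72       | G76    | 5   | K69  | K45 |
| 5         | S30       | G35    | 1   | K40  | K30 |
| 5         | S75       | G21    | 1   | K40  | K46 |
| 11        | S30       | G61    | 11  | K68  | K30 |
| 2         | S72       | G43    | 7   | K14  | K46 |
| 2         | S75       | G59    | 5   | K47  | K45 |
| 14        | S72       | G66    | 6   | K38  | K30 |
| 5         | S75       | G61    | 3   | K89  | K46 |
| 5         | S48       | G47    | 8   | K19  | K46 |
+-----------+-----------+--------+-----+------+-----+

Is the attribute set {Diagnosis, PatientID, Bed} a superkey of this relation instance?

No

Two distinct rows share (Diagnosis=5, PatientID=S75, Bed=K46), so {Diagnosis, PatientID, Bed} does not determine every attribute — not a superkey.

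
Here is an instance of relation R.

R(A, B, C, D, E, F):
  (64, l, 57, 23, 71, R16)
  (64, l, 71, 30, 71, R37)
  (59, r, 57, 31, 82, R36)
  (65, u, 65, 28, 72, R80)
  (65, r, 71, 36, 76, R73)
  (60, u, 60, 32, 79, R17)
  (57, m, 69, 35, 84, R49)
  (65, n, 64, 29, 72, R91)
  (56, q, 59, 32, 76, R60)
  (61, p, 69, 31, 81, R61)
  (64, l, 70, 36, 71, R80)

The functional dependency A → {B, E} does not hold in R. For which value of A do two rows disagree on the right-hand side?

A=64: 3 rows → {B,E} = (l, 71), (l, 71), (l, 71) ✓
A=59: 1 row → {B,E} = (r, 82) ✓
A=65: 3 rows → {B,E} takes values {(u, 72), (r, 76), (n, 72)} — violation
A=60: 1 row → {B,E} = (u, 79) ✓
A=57: 1 row → {B,E} = (m, 84) ✓
A=56: 1 row → {B,E} = (q, 76) ✓
A=61: 1 row → {B,E} = (p, 81) ✓
The only A value with inconsistent RHS is A=65.

65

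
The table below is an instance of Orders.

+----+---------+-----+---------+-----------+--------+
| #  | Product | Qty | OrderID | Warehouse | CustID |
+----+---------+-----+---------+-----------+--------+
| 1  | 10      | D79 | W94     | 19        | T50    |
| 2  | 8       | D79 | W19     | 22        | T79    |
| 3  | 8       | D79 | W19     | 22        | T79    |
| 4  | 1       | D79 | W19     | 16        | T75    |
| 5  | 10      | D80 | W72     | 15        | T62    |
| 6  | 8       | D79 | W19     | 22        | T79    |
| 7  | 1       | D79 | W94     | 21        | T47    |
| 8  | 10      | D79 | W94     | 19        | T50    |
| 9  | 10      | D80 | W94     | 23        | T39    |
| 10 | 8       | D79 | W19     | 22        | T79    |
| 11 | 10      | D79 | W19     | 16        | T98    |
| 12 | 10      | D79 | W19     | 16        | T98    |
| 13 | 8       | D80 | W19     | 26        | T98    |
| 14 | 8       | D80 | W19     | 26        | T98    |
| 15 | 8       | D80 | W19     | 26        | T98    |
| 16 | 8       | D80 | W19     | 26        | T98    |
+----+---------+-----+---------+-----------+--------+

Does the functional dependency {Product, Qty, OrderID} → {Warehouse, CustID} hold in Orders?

(Product=10, Qty=D79, OrderID=W94): rows 1, 8 → {Warehouse,CustID} = (19, T50), (19, T50) ✓
(Product=8, Qty=D79, OrderID=W19): rows 2, 3, 6, 10 → {Warehouse,CustID} = (22, T79), (22, T79), (22, T79), (22, T79) ✓
(Product=1, Qty=D79, OrderID=W19): row 4 → {Warehouse,CustID} = (16, T75) ✓
(Product=10, Qty=D80, OrderID=W72): row 5 → {Warehouse,CustID} = (15, T62) ✓
(Product=1, Qty=D79, OrderID=W94): row 7 → {Warehouse,CustID} = (21, T47) ✓
(Product=10, Qty=D80, OrderID=W94): row 9 → {Warehouse,CustID} = (23, T39) ✓
(Product=10, Qty=D79, OrderID=W19): rows 11, 12 → {Warehouse,CustID} = (16, T98), (16, T98) ✓
(Product=8, Qty=D80, OrderID=W19): rows 13, 14, 15, 16 → {Warehouse,CustID} = (26, T98), (26, T98), (26, T98), (26, T98) ✓
Every {Product, Qty, OrderID} value is associated with a single {Warehouse, CustID} value, so {Product, Qty, OrderID} → {Warehouse, CustID} holds.

Yes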